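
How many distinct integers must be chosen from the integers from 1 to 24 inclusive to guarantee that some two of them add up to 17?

Group the elements by complementary pair {x, 17−x}: {1,16}, {2,15}, {3,14}, …, giving 8 two-element pairs and 8 integers whose partner 17−x falls outside [1,24].
By the pigeonhole principle, treating each of those 16 groups as a pigeonhole, one can pick one integer per group — 16 integers — with no two summing to 17.
The 17th integer lands in an occupied pair, forcing a sum of 17.

17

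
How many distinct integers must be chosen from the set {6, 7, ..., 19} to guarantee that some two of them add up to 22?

10

Group the elements by complementary pair {x, 22−x}: {6,16}, {7,15}, {8,14}, …, giving 5 two-element pairs, the single value 11 (it cannot pair with itself since the integers are distinct), and 3 integers whose partner 22−x falls outside [6,19].
By pigeonhole, treating each of those 9 groups as a pigeonhole, one can pick one integer per group — 9 integers — with no two summing to 22.
The 10th integer lands in an occupied pair, forcing a sum of 22.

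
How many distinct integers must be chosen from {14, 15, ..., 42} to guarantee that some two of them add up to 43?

A set avoiding the sum 43 can contain at most one of each pair {x, 43−x}, plus the 13 elements whose complement lies outside the range.
The integers 22, …, 42 (21 of them) are such a set: any two sum to at least 22+23 = 45 > 43.
Any 22nd integer completes one of the 8 pairs, so 22 choices force a sum of 43.

22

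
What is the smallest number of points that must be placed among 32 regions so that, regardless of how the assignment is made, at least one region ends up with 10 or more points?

With 288 points one could put exactly 9 in each of the 32 regions, and no region would reach 10.
Pigeonhole: one more point must land in a region that already has 9, giving it 10.
So 32 × 9 + 1 = 289 points are required.

289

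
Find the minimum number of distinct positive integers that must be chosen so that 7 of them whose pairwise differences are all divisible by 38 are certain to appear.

229

Integers whose pairwise differences are multiples of 38 are exactly those sharing a remainder mod 38. Pigeonhole: the 38 residue classes mod 38 are the pigeonholes.
With 228 integers one could put 6 in each residue class and have no class reach 7.
The 229th integer pushes some class to 7, so 38·6 + 1 = 229.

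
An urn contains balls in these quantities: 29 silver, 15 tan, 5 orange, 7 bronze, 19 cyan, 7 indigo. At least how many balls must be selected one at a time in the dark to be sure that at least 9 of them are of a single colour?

44

Put each drawn ball into a box by colour. The largest draw with every box below 9 takes min(count, 8) from each colour; colours with fewer than 8 contribute all they have.
Σ min(cᵢ, 8) = 8 + 8 + 5 + 7 + 8 + 7 = 43.
Draw number 43 + 1 = 44 must push one box to 9.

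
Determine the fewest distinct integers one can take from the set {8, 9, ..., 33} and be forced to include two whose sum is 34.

18

Group the elements by complementary pair {x, 34−x}: {8,26}, {9,25}, {10,24}, …, giving 9 two-element pairs; the single value 17 (it cannot pair with itself since the integers are distinct); and 7 integers whose partner 34−x falls outside [8,33].
By pigeonhole, treating each of those 17 groups as a pigeonhole, one can pick one integer per group — 17 integers — with no two summing to 34.
The 18th integer lands in an occupied pair, forcing a sum of 34.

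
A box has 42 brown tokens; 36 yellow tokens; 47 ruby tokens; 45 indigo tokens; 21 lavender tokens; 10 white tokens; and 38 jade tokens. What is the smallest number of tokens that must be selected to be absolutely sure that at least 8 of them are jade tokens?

209

In the worst case for collecting jade tokens, every non-jade token comes out first.
There are 42 + 36 + 47 + 45 + 21 + 10 = 201 non-jade tokens altogether.
After those, each further token must be jade, so 201 + 8 = 209 draws guarantee 8 jade tokens.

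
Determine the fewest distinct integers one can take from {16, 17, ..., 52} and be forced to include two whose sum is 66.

21

Group the elements by complementary pair {x, 66−x}: {16,50}, {17,49}, {18,48}, …, giving 17 two-element pairs, the single value 33 (it cannot pair with itself since the integers are distinct), and 2 integers whose partner 66−x falls outside [16,52].
By the pigeonhole principle, treating each of those 20 groups as a pigeonhole, one can pick one integer per group — 20 integers — with no two summing to 66.
The 21st integer lands in an occupied pair, forcing a sum of 66.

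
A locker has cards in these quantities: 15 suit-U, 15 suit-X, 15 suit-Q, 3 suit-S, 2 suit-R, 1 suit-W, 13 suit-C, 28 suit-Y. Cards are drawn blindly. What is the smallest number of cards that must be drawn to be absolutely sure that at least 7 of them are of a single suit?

37

The 8 suits are the holes; the cards drawn are the pigeons.
To avoid 7 of any one suit, the worst case takes at most 6 of each suit, or every card of a suit that has fewer than 6.
That gives 6 + 6 + 6 + 3 + 2 + 1 + 6 + 6 = 36 cards with no suit reaching 7.
The next card forces some suit to 7, so 36 + 1 = 37.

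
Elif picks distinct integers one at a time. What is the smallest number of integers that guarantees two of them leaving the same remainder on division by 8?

9

Pigeonhole: the 8 residue classes mod 8 are the pigeonholes.
With 8 integers one could put 1 in each residue class and have no class reach 2.
The 9th integer pushes some class to 2, so 8·1 + 1 = 9.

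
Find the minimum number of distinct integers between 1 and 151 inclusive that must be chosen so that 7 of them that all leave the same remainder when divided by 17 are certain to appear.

The 17 residue classes mod 17 are the pigeonholes.
With 102 integers one could put 6 in each residue class and have no class reach 7.
The 103rd integer pushes some class to 7, so 17·6 + 1 = 103.

103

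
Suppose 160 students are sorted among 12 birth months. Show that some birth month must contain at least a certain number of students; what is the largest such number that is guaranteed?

14

Pigeonhole: the 12 birth months are the holes and the 160 students are the pigeons.
If every birth month held at most 13 students, the total would be at most 12 × 13 = 156, which is less than 160.
So some birth month holds at least ⌈160/12⌉ = 14 students.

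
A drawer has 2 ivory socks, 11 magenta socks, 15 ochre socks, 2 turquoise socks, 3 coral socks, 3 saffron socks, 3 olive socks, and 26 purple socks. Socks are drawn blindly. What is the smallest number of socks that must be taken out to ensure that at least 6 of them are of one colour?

29

An adversary could hand out at most 5 socks per colour (5 colours run out sooner): 2 + 5 + 5 + 2 + 3 + 3 + 3 + 5 = 28 socks and still no colour has 6.
By pigeonhole, one more sock lands in a colour already at 5, so 29 draws are enough and 28 are not.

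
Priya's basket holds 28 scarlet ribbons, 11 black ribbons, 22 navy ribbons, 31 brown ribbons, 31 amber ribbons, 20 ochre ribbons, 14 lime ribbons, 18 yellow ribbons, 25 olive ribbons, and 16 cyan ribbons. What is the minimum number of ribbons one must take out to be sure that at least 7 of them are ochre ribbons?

203

In the worst case for collecting ochre ribbons, every non-ochre ribbon comes out first.
There are 28 + 11 + 22 + 31 + 31 + 14 + 18 + 25 + 16 = 196 non-ochre ribbons altogether.
After those, each further ribbon must be ochre, so 196 + 7 = 203 draws guarantee 7 ochre ribbons.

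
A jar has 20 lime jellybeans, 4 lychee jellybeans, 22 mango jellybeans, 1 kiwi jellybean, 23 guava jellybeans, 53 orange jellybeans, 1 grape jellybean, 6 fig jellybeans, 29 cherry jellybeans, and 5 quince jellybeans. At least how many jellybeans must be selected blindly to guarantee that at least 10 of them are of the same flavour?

By pigeonhole, put each drawn jellybean into a box by flavour. The largest draw with every box below 10 takes min(count, 9) from each flavour; flavours with fewer than 9 contribute all they have.
Σ min(cᵢ, 9) = 9 + 4 + 9 + 1 + 9 + 9 + 1 + 6 + 9 + 5 = 62.
Draw number 62 + 1 = 63 must push one box to 10.

63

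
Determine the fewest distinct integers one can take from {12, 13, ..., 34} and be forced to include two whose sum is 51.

Two chosen integers sum to 51 exactly when both halves of some pair {x, 51−x} with 17 ≤ x ≤ 51−x ≤ 34 are chosen — 9 such pairs.
The remaining 5 elements (those with no distinct partner in range) can never complete a 51-sum, so the worst case takes all of them and one from each pair: 5 + 9 = 14.
Pigeonhole: the 15th integer has to be the second member of some pair, so 14 + 1 = 15.

15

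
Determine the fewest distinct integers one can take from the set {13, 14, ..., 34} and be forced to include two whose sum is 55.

Two chosen integers sum to 55 exactly when both halves of some pair {x, 55−x} with 21 ≤ x ≤ 55−x ≤ 34 are chosen — 7 such pairs.
The remaining 8 elements (those with no distinct partner in range) can never complete a 55-sum, so the worst case takes all of them and one from each pair: 8 + 7 = 15.
By the pigeonhole principle, the 16th integer has to be the second member of some pair, so 15 + 1 = 16.

16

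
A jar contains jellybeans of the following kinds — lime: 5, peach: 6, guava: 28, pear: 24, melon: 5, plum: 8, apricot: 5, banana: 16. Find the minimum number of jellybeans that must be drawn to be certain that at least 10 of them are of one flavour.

Put each drawn jellybean into a box by flavour. The largest draw with every box below 10 takes min(count, 9) from each flavour; flavours with fewer than 9 contribute all they have.
Σ min(cᵢ, 9) = 5 + 6 + 9 + 9 + 5 + 8 + 5 + 9 = 56.
Draw number 56 + 1 = 57 must push one box to 10.

57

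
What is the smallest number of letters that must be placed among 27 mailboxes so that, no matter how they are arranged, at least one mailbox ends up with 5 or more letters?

109

With 108 letters one could put exactly 4 in each of the 27 mailboxes, and no mailbox would reach 5.
By pigeonhole, one more letter must land in a mailbox that already has 4, giving it 5.
So 27 × 4 + 1 = 109 letters are required.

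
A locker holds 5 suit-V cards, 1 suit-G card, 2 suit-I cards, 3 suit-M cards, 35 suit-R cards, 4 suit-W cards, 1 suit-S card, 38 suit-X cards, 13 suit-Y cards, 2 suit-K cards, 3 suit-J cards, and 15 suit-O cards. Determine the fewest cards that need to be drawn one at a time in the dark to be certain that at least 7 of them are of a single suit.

46

By pigeonhole, the 12 suits are the holes; the cards drawn are the pigeons.
To avoid 7 of any one suit, the worst case takes at most 6 of each suit, or every card of a suit that has fewer than 6.
That gives 5 + 1 + 2 + 3 + 6 + 4 + 1 + 6 + 6 + 2 + 3 + 6 = 45 cards with no suit reaching 7.
The next card forces some suit to 7, so 45 + 1 = 46.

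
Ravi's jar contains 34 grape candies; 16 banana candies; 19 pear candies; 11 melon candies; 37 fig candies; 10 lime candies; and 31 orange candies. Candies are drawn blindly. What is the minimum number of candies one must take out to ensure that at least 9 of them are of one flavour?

The 7 flavours are the holes; the candies drawn are the pigeons.
To avoid 9 of any one flavour, the worst case takes at most 8 of each flavour.
That gives 8 + 8 + 8 + 8 + 8 + 8 + 8 = 56 candies with no flavour reaching 9.
The next candy forces some flavour to 9, so 56 + 1 = 57.

57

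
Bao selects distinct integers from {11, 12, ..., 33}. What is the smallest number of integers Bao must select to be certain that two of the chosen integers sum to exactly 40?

Group the elements by complementary pair {x, 40−x}: {11,29}, {12,28}, {13,27}, …, giving 9 two-element pairs, the single value 20 (it cannot pair with itself since the integers are distinct), and 4 integers whose partner 40−x falls outside [11,33].
Treating each of those 14 groups as a pigeonhole, one can pick one integer per group — 14 integers — with no two summing to 40.
The 15th integer lands in an occupied pair, forcing a sum of 40.

15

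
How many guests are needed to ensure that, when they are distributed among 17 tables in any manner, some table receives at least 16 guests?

256

With 255 guests one could put exactly 15 in each of the 17 tables, and no table would reach 16.
Pigeonhole: one more guest must land in a table that already has 15, giving it 16.
So 17 × 15 + 1 = 256 guests are required.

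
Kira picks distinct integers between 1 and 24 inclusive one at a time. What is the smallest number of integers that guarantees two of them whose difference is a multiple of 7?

8

Integers whose pairwise differences are multiples of 7 are exactly those sharing a remainder mod 7. Pigeonhole: the 7 residue classes mod 7 are the pigeonholes.
With 7 integers one could put 1 in each residue class and have no class reach 2.
The 8th integer pushes some class to 2, so 7·1 + 1 = 8.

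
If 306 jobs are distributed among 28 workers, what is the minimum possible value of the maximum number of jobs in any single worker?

11

The 28 workers are the holes and the 306 jobs are the pigeons.
If every worker held at most 10 jobs, the total would be at most 28 × 10 = 280, which is less than 306.
So some worker holds at least ⌈306/28⌉ = 11 jobs.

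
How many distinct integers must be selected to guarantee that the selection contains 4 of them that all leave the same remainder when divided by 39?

By the pigeonhole principle, the 39 residue classes mod 39 are the pigeonholes.
With 117 integers one could put 3 in each residue class and have no class reach 4.
The 118th integer pushes some class to 4, so 39·3 + 1 = 118.

118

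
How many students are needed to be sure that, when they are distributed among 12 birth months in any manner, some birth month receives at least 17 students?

With 192 students one could put exactly 16 in each of the 12 birth months, and no birth month would reach 17.
By the pigeonhole principle, one more student must land in a birth month that already has 16, giving it 17.
So 12 × 16 + 1 = 193 students are required.

193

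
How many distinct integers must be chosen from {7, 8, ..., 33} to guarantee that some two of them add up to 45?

Group the elements by complementary pair {x, 45−x}: {12,33}, {13,32}, {14,31}, …, giving 11 two-element pairs and 5 integers whose partner 45−x falls outside [7,33].
Treating each of those 16 groups as a pigeonhole, one can pick one integer per group — 16 integers — with no two summing to 45.
The 17th integer lands in an occupied pair, forcing a sum of 45.

17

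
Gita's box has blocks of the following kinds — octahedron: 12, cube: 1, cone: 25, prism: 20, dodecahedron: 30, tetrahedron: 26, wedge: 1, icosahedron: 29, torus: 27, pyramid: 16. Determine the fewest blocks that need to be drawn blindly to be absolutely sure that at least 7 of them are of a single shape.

By pigeonhole, the 10 shapes are the holes; the blocks drawn are the pigeons.
To avoid 7 of any one shape, the worst case takes at most 6 of each shape, or every block of a shape that has fewer than 6.
That gives 6 + 1 + 6 + 6 + 6 + 6 + 1 + 6 + 6 + 6 = 50 blocks with no shape reaching 7.
The next block forces some shape to 7, so 50 + 1 = 51.

51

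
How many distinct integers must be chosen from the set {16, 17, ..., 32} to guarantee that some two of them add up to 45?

Two chosen integers sum to 45 exactly when both halves of some pair {x, 45−x} with 16 ≤ x ≤ 45−x ≤ 29 are chosen — 7 such pairs.
The remaining 3 elements (those with no distinct partner in range) can never complete a 45-sum, so the worst case takes all of them and one from each pair: 3 + 7 = 10.
By pigeonhole, the 11th integer has to be the second member of some pair, so 10 + 1 = 11.

11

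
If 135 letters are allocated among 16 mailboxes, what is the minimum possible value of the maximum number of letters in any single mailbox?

The 16 mailboxes are the holes and the 135 letters are the pigeons.
If every mailbox held at most 8 letters, the total would be at most 16 × 8 = 128, which is less than 135.
So some mailbox holds at least ⌈135/16⌉ = 9 letters.

9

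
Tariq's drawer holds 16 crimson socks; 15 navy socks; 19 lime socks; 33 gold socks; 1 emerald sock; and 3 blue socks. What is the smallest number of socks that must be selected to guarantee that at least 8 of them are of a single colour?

An adversary could hand out at most 7 socks per colour (emerald, blue run out sooner): 7 + 7 + 7 + 7 + 1 + 3 = 32 socks and still no colour has 8.
By the pigeonhole principle, one more sock lands in a colour already at 7, so 33 draws are enough and 32 are not.

33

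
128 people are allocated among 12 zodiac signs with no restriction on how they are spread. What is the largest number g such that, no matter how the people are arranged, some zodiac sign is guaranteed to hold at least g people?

11

Pigeonhole: the 12 zodiac signs are the holes and the 128 people are the pigeons.
If every zodiac sign held at most 10 people, the total would be at most 12 × 10 = 120, which is less than 128.
So some zodiac sign holds at least ⌈128/12⌉ = 11 people.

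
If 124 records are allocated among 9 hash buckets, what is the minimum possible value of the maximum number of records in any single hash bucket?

14

By the pigeonhole principle, the 9 hash buckets are the holes and the 124 records are the pigeons.
If every hash bucket held at most 13 records, the total would be at most 9 × 13 = 117, which is less than 124.
So some hash bucket holds at least ⌈124/9⌉ = 14 records.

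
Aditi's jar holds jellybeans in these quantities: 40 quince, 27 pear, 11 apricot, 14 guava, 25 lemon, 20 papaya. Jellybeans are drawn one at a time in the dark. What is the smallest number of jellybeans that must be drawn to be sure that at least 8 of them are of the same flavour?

43

By the pigeonhole principle, put each drawn jellybean into a box by flavour. The largest draw with every box below 8 takes min(count, 7) from each flavour.
Σ min(cᵢ, 7) = 7 + 7 + 7 + 7 + 7 + 7 = 42.
Draw number 42 + 1 = 43 must push one box to 8.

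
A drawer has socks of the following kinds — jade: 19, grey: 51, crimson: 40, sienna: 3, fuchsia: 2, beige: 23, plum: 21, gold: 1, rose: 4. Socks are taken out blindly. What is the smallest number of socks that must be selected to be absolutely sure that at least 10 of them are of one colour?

56

An adversary could hand out at most 9 socks per colour (4 colours run out sooner): 9 + 9 + 9 + 3 + 2 + 9 + 9 + 1 + 4 = 55 socks and still no colour has 10.
By the pigeonhole principle, one more sock lands in a colour already at 9, so 56 draws are enough and 55 are not.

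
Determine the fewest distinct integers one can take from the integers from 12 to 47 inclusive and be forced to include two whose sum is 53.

Group the elements by complementary pair {x, 53−x}: {12,41}, {13,40}, {14,39}, …, giving 15 two-element pairs and 6 integers whose partner 53−x falls outside [12,47].
Treating each of those 21 groups as a pigeonhole, one can pick one integer per group — 21 integers — with no two summing to 53.
The 22nd integer lands in an occupied pair, forcing a sum of 53.

22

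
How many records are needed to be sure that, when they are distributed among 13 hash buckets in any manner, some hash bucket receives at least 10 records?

118

With 117 records one could put exactly 9 in each of the 13 hash buckets, and no hash bucket would reach 10.
One more record must land in a hash bucket that already has 9, giving it 10.
So 13 × 9 + 1 = 118 records are required.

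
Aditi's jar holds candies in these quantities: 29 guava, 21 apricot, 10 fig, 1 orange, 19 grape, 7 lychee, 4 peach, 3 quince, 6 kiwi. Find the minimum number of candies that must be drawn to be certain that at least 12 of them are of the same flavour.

65

Put each drawn candy into a box by flavour. The largest draw with every box below 12 takes min(count, 11) from each flavour; flavours with fewer than 11 contribute all they have.
Σ min(cᵢ, 11) = 11 + 11 + 10 + 1 + 11 + 7 + 4 + 3 + 6 = 64.
Draw number 64 + 1 = 65 must push one box to 12.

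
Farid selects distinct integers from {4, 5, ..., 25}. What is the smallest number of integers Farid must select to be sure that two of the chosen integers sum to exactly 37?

16

Two chosen integers sum to 37 exactly when both halves of some pair {x, 37−x} with 12 ≤ x ≤ 37−x ≤ 25 are chosen — 7 such pairs.
The remaining 8 elements (those with no distinct partner in range) can never complete a 37-sum, so the worst case takes all of them and one from each pair: 8 + 7 = 15.
By pigeonhole, the 16th integer has to be the second member of some pair, so 15 + 1 = 16.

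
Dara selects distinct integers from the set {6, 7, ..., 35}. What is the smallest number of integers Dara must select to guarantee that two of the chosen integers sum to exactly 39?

Group the elements by complementary pair {x, 39−x}: {6,33}, {7,32}, {8,31}, …, giving 14 two-element pairs and 2 integers whose partner 39−x falls outside [6,35].
Treating each of those 16 groups as a pigeonhole, one can pick one integer per group — 16 integers — with no two summing to 39.
The 17th integer lands in an occupied pair, forcing a sum of 39.

17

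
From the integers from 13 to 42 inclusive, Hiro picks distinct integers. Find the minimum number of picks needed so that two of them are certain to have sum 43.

Group the elements by complementary pair {x, 43−x}: {13,30}, {14,29}, {15,28}, …, giving 9 two-element pairs and 12 integers whose partner 43−x falls outside [13,42].
Treating each of those 21 groups as a pigeonhole, one can pick one integer per group — 21 integers — with no two summing to 43.
The 22nd integer lands in an occupied pair, forcing a sum of 43.

22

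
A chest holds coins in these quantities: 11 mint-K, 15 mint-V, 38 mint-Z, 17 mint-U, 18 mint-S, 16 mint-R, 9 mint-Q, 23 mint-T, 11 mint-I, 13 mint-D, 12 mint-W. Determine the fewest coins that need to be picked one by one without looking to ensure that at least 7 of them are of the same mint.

67

By pigeonhole, put each drawn coin into a box by mint. The largest draw with every box below 7 takes min(count, 6) from each mint.
Σ min(cᵢ, 6) = 6 + 6 + 6 + 6 + 6 + 6 + 6 + 6 + 6 + 6 + 6 = 66.
Draw number 66 + 1 = 67 must push one box to 7.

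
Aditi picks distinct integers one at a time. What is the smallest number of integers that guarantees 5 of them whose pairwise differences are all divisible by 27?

109

Integers whose pairwise differences are multiples of 27 are exactly those sharing a remainder mod 27. By pigeonhole, the 27 residue classes mod 27 are the pigeonholes.
With 108 integers one could put 4 in each residue class and have no class reach 5.
The 109th integer pushes some class to 5, so 27·4 + 1 = 109.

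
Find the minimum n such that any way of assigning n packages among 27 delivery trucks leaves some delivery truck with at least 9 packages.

217

With 216 packages one could put exactly 8 in each of the 27 delivery trucks, and no delivery truck would reach 9.
One more package must land in a delivery truck that already has 8, giving it 9.
So 27 × 8 + 1 = 217 packages are required.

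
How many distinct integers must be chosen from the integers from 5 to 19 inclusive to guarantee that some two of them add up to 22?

A set avoiding the sum 22 can contain at most one of each pair {x, 22−x}, plus the 3 elements whose complement lies outside the range or equal to its own complement.
The integers 11, …, 19 (9 of them) are such a set: any two sum to at least 11+12 = 23 > 22.
By pigeonhole, any 10th integer completes one of the 6 pairs, so 10 choices force a sum of 22.

10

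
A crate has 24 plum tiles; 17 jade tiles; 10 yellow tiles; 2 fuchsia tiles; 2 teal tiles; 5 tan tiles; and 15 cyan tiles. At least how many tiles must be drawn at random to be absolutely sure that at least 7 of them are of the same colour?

34

Pigeonhole: the 7 colours are the holes; the tiles drawn are the pigeons.
To avoid 7 of any one colour, the worst case takes at most 6 of each colour, or every tile of a colour that has fewer than 6.
That gives 6 + 6 + 6 + 2 + 2 + 5 + 6 = 33 tiles with no colour reaching 7.
The next tile forces some colour to 7, so 33 + 1 = 34.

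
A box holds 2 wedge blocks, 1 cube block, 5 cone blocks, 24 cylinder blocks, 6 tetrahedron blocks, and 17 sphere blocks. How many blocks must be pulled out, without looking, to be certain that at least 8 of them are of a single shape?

29

An adversary could hand out at most 7 blocks per shape (4 shapes run out sooner): 2 + 1 + 5 + 7 + 6 + 7 = 28 blocks and still no shape has 8.
Pigeonhole: one more block lands in a shape already at 7, so 29 draws are enough and 28 are not.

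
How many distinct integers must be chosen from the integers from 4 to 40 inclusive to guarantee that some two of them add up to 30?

27

A set avoiding the sum 30 can contain at most one of each pair {x, 30−x}, plus the 15 elements whose complement lies outside the range or equal to its own complement.
The integers 15, …, 40 (26 of them) are such a set: any two sum to at least 15+16 = 31 > 30.
Pigeonhole: any 27th integer completes one of the 11 pairs, so 27 choices force a sum of 30.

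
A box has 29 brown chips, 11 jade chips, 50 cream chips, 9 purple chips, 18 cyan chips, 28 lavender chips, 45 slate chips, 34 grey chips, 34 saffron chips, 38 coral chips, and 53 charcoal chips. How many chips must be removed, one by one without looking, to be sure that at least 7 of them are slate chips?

In the worst case for collecting slate chips, every non-slate chip comes out first.
There are 29 + 11 + 50 + 9 + 18 + 28 + 34 + 34 + 38 + 53 = 304 non-slate chips altogether.
After those, each further chip must be slate, so 304 + 7 = 311 draws guarantee 7 slate chips.

311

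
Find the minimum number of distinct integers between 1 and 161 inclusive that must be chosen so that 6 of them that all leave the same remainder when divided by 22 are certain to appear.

111

The 22 residue classes mod 22 are the pigeonholes.
With 110 integers one could put 5 in each residue class and have no class reach 6.
The 111th integer pushes some class to 6, so 22·5 + 1 = 111.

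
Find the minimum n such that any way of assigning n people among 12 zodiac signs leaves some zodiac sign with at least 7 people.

73

With 72 people one could put exactly 6 in each of the 12 zodiac signs, and no zodiac sign would reach 7.
By pigeonhole, one more person must land in a zodiac sign that already has 6, giving it 7.
So 12 × 6 + 1 = 73 people are required.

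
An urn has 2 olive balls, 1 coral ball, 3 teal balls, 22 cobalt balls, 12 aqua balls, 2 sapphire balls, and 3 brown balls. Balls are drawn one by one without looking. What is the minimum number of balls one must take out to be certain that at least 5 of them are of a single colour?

20

By the pigeonhole principle, put each drawn ball into a box by colour. The largest draw with every box below 5 takes min(count, 4) from each colour; colours with fewer than 4 contribute all they have.
Σ min(cᵢ, 4) = 2 + 1 + 3 + 4 + 4 + 2 + 3 = 19.
Draw number 19 + 1 = 20 must push one box to 5.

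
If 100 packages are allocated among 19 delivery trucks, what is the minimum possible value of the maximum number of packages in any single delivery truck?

6

The 19 delivery trucks are the holes and the 100 packages are the pigeons.
If every delivery truck held at most 5 packages, the total would be at most 19 × 5 = 95, which is less than 100.
So some delivery truck holds at least ⌈100/19⌉ = 6 packages.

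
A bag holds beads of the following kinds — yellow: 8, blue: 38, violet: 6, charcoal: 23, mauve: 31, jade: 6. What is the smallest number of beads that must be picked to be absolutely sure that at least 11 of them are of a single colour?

51

The 6 colours are the holes; the beads drawn are the pigeons.
To avoid 11 of any one colour, the worst case takes at most 10 of each colour, or every bead of a colour that has fewer than 10.
That gives 8 + 10 + 6 + 10 + 10 + 6 = 50 beads with no colour reaching 11.
The next bead forces some colour to 11, so 50 + 1 = 51.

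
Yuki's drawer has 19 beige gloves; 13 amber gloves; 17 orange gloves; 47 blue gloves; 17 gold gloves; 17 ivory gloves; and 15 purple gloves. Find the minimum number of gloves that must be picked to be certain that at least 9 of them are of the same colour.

By the pigeonhole principle, the 7 colours are the holes; the gloves drawn are the pigeons.
To avoid 9 of any one colour, the worst case takes at most 8 of each colour.
That gives 8 + 8 + 8 + 8 + 8 + 8 + 8 = 56 gloves with no colour reaching 9.
The next glove forces some colour to 9, so 56 + 1 = 57.

57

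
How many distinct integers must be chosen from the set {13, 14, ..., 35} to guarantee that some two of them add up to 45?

14

Group the elements by complementary pair {x, 45−x}: {13,32}, {14,31}, {15,30}, …, giving 10 two-element pairs and 3 integers whose partner 45−x falls outside [13,35].
By pigeonhole, treating each of those 13 groups as a pigeonhole, one can pick one integer per group — 13 integers — with no two summing to 45.
The 14th integer lands in an occupied pair, forcing a sum of 45.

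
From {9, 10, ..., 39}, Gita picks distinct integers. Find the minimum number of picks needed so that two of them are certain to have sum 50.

18

A set avoiding the sum 50 can contain at most one of each pair {x, 50−x}, plus the 3 elements whose complement lies outside the range or equal to its own complement.
The integers 9, …, 25 (17 of them) are such a set: any two sum to at least 9+10 = 19 and at most 24+25 = 49 < 50.
Any 18th integer completes one of the 14 pairs, so 18 choices force a sum of 50.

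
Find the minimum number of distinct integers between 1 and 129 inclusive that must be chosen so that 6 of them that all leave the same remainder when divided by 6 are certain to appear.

31

Pigeonhole: the 6 residue classes mod 6 are the pigeonholes.
With 30 integers one could put 5 in each residue class and have no class reach 6.
The 31st integer pushes some class to 6, so 6·5 + 1 = 31.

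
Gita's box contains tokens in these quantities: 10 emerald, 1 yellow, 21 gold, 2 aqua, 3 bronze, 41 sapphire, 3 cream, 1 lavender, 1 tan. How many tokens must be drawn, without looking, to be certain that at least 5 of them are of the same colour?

24

Pigeonhole: put each drawn token into a box by colour. The largest draw with every box below 5 takes min(count, 4) from each colour; colours with fewer than 4 contribute all they have.
Σ min(cᵢ, 4) = 4 + 1 + 4 + 2 + 3 + 4 + 3 + 1 + 1 = 23.
Draw number 23 + 1 = 24 must push one box to 5.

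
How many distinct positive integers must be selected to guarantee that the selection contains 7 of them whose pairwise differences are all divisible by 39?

Integers whose pairwise differences are multiples of 39 are exactly those sharing a remainder mod 39. By pigeonhole, the 39 residue classes mod 39 are the pigeonholes.
With 234 integers one could put 6 in each residue class and have no class reach 7.
The 235th integer pushes some class to 7, so 39·6 + 1 = 235.

235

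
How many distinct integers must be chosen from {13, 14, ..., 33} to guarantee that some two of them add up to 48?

Group the elements by complementary pair {x, 48−x}: {15,33}, {16,32}, {17,31}, …, giving 9 two-element pairs, the single value 24 (it cannot pair with itself since the integers are distinct), and 2 integers whose partner 48−x falls outside [13,33].
By pigeonhole, treating each of those 12 groups as a pigeonhole, one can pick one integer per group — 12 integers — with no two summing to 48.
The 13th integer lands in an occupied pair, forcing a sum of 48.

13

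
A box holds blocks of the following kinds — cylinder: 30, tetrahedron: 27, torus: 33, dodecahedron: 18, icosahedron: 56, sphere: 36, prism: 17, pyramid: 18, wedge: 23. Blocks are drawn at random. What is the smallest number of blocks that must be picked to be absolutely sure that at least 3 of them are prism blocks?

244

In the worst case for collecting prism blocks, every non-prism block comes out first.
There are 30 + 27 + 33 + 18 + 56 + 36 + 18 + 23 = 241 non-prism blocks altogether.
After those, each further block must be prism, so 241 + 3 = 244 draws guarantee 3 prism blocks.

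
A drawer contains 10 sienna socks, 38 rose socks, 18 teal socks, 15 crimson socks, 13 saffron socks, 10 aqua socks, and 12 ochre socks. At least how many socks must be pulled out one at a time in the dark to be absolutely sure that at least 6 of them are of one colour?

36

An adversary could hand out at most 5 socks per colour: 5 + 5 + 5 + 5 + 5 + 5 + 5 = 35 socks and still no colour has 6.
One more sock lands in a colour already at 5, so 36 draws are enough and 35 are not.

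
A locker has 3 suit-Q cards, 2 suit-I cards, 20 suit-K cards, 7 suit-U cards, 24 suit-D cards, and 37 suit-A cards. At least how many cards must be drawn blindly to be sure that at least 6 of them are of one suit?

An adversary could hand out at most 5 cards per suit (suit-Q, suit-I run out sooner): 3 + 2 + 5 + 5 + 5 + 5 = 25 cards and still no suit has 6.
By the pigeonhole principle, one more card lands in a suit already at 5, so 26 draws are enough and 25 are not.

26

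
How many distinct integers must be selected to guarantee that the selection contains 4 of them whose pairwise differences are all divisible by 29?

88

Integers whose pairwise differences are multiples of 29 are exactly those sharing a remainder mod 29. Pigeonhole: the 29 residue classes mod 29 are the pigeonholes.
With 87 integers one could put 3 in each residue class and have no class reach 4.
The 88th integer pushes some class to 4, so 29·3 + 1 = 88.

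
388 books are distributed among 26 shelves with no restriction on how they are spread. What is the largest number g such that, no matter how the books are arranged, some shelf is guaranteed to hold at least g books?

15

By pigeonhole, the 26 shelves are the holes and the 388 books are the pigeons.
If every shelf held at most 14 books, the total would be at most 26 × 14 = 364, which is less than 388.
So some shelf holds at least ⌈388/26⌉ = 15 books.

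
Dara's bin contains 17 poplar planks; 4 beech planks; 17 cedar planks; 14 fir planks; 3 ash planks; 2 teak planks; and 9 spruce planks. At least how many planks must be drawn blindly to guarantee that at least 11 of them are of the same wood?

By the pigeonhole principle, the 7 woods are the holes; the planks drawn are the pigeons.
To avoid 11 of any one wood, the worst case takes at most 10 of each wood, or every plank of a wood that has fewer than 10.
That gives 10 + 4 + 10 + 10 + 3 + 2 + 9 = 48 planks with no wood reaching 11.
The next plank forces some wood to 11, so 48 + 1 = 49.

49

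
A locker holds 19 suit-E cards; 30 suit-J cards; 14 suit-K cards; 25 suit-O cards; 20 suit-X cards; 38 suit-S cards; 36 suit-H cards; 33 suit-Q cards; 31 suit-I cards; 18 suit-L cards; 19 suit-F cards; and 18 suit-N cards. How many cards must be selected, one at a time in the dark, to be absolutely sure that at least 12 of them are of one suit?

Put each drawn card into a box by suit. The largest draw with every box below 12 takes min(count, 11) from each suit.
Σ min(cᵢ, 11) = 11 + 11 + 11 + 11 + 11 + 11 + 11 + 11 + 11 + 11 + 11 + 11 = 132.
Draw number 132 + 1 = 133 must push one box to 12.

133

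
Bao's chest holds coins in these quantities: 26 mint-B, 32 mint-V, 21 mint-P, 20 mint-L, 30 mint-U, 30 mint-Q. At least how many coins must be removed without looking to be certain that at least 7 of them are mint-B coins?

140

In the worst case for collecting mint-B coins, every non-mint-B coin comes out first.
There are 32 + 21 + 20 + 30 + 30 = 133 non-mint-B coins altogether.
After those, each further coin must be mint-B, so 133 + 7 = 140 draws guarantee 7 mint-B coins.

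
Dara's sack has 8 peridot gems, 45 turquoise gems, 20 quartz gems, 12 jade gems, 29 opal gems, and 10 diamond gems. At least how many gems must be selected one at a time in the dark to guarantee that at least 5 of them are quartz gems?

109

In the worst case for collecting quartz gems, every non-quartz gem comes out first.
There are 8 + 45 + 12 + 29 + 10 = 104 non-quartz gems altogether.
After those, each further gem must be quartz, so 104 + 5 = 109 draws guarantee 5 quartz gems.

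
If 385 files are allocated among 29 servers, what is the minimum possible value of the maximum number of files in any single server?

14

By pigeonhole, the 29 servers are the holes and the 385 files are the pigeons.
If every server held at most 13 files, the total would be at most 29 × 13 = 377, which is less than 385.
So some server holds at least ⌈385/29⌉ = 14 files.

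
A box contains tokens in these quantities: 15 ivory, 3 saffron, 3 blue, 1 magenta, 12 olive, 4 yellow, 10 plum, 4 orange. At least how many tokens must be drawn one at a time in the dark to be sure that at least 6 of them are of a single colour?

By pigeonhole, put each drawn token into a box by colour. The largest draw with every box below 6 takes min(count, 5) from each colour; colours with fewer than 5 contribute all they have.
Σ min(cᵢ, 5) = 5 + 3 + 3 + 1 + 5 + 4 + 5 + 4 = 30.
Draw number 30 + 1 = 31 must push one box to 6.

31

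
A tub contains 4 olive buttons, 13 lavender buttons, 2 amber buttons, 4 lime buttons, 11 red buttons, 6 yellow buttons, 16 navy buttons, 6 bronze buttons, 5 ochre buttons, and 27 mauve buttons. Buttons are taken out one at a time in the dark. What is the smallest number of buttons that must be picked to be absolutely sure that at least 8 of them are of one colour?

56

The 10 colours are the holes; the buttons drawn are the pigeons.
To avoid 8 of any one colour, the worst case takes at most 7 of each colour, or every button of a colour that has fewer than 7.
That gives 4 + 7 + 2 + 4 + 7 + 6 + 7 + 6 + 5 + 7 = 55 buttons with no colour reaching 8.
The next button forces some colour to 8, so 55 + 1 = 56.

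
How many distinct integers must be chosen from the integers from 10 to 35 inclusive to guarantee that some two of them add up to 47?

15

Two chosen integers sum to 47 exactly when both halves of some pair {x, 47−x} with 12 ≤ x ≤ 47−x ≤ 35 are chosen — 12 such pairs.
The remaining 2 elements (those with no distinct partner in range) can never complete a 47-sum, so the worst case takes all of them and one from each pair: 2 + 12 = 14.
By the pigeonhole principle, the 15th integer has to be the second member of some pair, so 14 + 1 = 15.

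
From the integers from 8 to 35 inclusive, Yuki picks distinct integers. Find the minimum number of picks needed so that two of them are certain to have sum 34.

20

Two chosen integers sum to 34 exactly when both halves of some pair {x, 34−x} with 8 ≤ x ≤ 34−x ≤ 26 are chosen — 9 such pairs.
The remaining 10 elements (those with no distinct partner in range) can never complete a 34-sum, so the worst case takes all of them and one from each pair: 10 + 9 = 19.
Pigeonhole: the 20th integer has to be the second member of some pair, so 19 + 1 = 20.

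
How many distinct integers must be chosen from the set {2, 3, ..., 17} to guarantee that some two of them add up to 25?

A set avoiding the sum 25 can contain at most one of each pair {x, 25−x}, plus the 6 elements whose complement lies outside the range.
The integers 2, …, 12 (11 of them) are such a set: any two sum to at least 2+3 = 5 and at most 11+12 = 23 < 25.
Any 12th integer completes one of the 5 pairs, so 12 choices force a sum of 25.

12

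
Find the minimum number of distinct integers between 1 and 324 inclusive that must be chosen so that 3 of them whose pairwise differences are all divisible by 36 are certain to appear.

73

Integers whose pairwise differences are multiples of 36 are exactly those sharing a remainder mod 36. Pigeonhole: the 36 residue classes mod 36 are the pigeonholes.
With 72 integers one could put 2 in each residue class and have no class reach 3.
The 73rd integer pushes some class to 3, so 36·2 + 1 = 73.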